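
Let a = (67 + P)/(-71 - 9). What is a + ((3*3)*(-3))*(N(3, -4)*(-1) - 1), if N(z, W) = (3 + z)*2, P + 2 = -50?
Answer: 5613/16 ≈ 350.81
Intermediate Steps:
P = -52 (P = -2 - 50 = -52)
N(z, W) = 6 + 2*z
a = -3/16 (a = (67 - 52)/(-71 - 9) = 15/(-80) = 15*(-1/80) = -3/16 ≈ -0.18750)
a + ((3*3)*(-3))*(N(3, -4)*(-1) - 1) = -3/16 + ((3*3)*(-3))*((6 + 2*3)*(-1) - 1) = -3/16 + (9*(-3))*((6 + 6)*(-1) - 1) = -3/16 - 27*(12*(-1) - 1) = -3/16 - 27*(-12 - 1) = -3/16 - 27*(-13) = -3/16 + 351 = 5613/16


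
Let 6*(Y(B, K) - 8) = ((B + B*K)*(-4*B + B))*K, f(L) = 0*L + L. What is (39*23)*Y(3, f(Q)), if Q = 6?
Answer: -162357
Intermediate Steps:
f(L) = L (f(L) = 0 + L = L)
Y(B, K) = 8 - B*K*(B + B*K)/2 (Y(B, K) = 8 + (((B + B*K)*(-4*B + B))*K)/6 = 8 + (((B + B*K)*(-3*B))*K)/6 = 8 + ((-3*B*(B + B*K))*K)/6 = 8 + (-3*B*K*(B + B*K))/6 = 8 - B*K*(B + B*K)/2)
(39*23)*Y(3, f(Q)) = (39*23)*(8 - ½*6*3² - ½*3²*6²) = 897*(8 - ½*6*9 - ½*9*36) = 897*(8 - 27 - 162) = 897*(-181) = -162357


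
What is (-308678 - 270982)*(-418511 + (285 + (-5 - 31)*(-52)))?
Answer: 241343759640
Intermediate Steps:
(-308678 - 270982)*(-418511 + (285 + (-5 - 31)*(-52))) = -579660*(-418511 + (285 - 36*(-52))) = -579660*(-418511 + (285 + 1872)) = -579660*(-418511 + 2157) = -579660*(-416354) = 241343759640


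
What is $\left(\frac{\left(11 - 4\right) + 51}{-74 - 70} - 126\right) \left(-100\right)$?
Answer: $\frac{227525}{18} \approx 12640.0$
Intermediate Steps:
$\left(\frac{\left(11 - 4\right) + 51}{-74 - 70} - 126\right) \left(-100\right) = \left(\frac{7 + 51}{-144} - 126\right) \left(-100\right) = \left(58 \left(- \frac{1}{144}\right) - 126\right) \left(-100\right) = \left(- \frac{29}{72} - 126\right) \left(-100\right) = \left(- \frac{9101}{72}\right) \left(-100\right) = \frac{227525}{18}$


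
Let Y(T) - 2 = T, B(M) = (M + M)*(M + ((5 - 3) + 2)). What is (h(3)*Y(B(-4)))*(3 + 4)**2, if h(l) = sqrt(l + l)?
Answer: 98*sqrt(6) ≈ 240.05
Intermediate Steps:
B(M) = 2*M*(4 + M) (B(M) = (2*M)*(M + (2 + 2)) = (2*M)*(M + 4) = (2*M)*(4 + M) = 2*M*(4 + M))
Y(T) = 2 + T
h(l) = sqrt(2)*sqrt(l) (h(l) = sqrt(2*l) = sqrt(2)*sqrt(l))
(h(3)*Y(B(-4)))*(3 + 4)**2 = ((sqrt(2)*sqrt(3))*(2 + 2*(-4)*(4 - 4)))*(3 + 4)**2 = (sqrt(6)*(2 + 2*(-4)*0))*7**2 = (sqrt(6)*(2 + 0))*49 = (sqrt(6)*2)*49 = (2*sqrt(6))*49 = 98*sqrt(6)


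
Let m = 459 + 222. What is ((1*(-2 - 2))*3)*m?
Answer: -8172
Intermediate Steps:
m = 681
((1*(-2 - 2))*3)*m = ((1*(-2 - 2))*3)*681 = ((1*(-4))*3)*681 = -4*3*681 = -12*681 = -8172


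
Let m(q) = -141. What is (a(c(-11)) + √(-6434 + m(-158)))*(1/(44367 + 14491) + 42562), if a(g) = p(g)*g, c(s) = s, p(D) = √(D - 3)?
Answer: 2505114197*I*(-11*√14 + 5*√263)/58858 ≈ 1.6994e+6*I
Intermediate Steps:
p(D) = √(-3 + D)
a(g) = g*√(-3 + g) (a(g) = √(-3 + g)*g = g*√(-3 + g))
(a(c(-11)) + √(-6434 + m(-158)))*(1/(44367 + 14491) + 42562) = (-11*√(-3 - 11) + √(-6434 - 141))*(1/(44367 + 14491) + 42562) = (-11*I*√14 + √(-6575))*(1/58858 + 42562) = (-11*I*√14 + 5*I*√263)*(1/58858 + 42562) = (-11*I*√14 + 5*I*√263)*(2505114197/58858) = -27556256167*I*√14/58858 + 12525570985*I*√263/58858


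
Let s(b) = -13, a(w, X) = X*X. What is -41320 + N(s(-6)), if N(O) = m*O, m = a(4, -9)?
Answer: -42373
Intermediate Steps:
a(w, X) = X**2
m = 81 (m = (-9)**2 = 81)
N(O) = 81*O
-41320 + N(s(-6)) = -41320 + 81*(-13) = -41320 - 1053 = -42373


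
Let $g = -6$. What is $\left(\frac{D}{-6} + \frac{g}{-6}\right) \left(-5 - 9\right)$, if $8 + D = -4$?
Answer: $-42$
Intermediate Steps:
$D = -12$ ($D = -8 - 4 = -12$)
$\left(\frac{D}{-6} + \frac{g}{-6}\right) \left(-5 - 9\right) = \left(- \frac{12}{-6} - \frac{6}{-6}\right) \left(-5 - 9\right) = \left(\left(-12\right) \left(- \frac{1}{6}\right) - -1\right) \left(-14\right) = \left(2 + 1\right) \left(-14\right) = 3 \left(-14\right) = -42$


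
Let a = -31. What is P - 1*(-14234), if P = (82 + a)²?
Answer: 16835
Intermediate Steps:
P = 2601 (P = (82 - 31)² = 51² = 2601)
P - 1*(-14234) = 2601 - 1*(-14234) = 2601 + 14234 = 16835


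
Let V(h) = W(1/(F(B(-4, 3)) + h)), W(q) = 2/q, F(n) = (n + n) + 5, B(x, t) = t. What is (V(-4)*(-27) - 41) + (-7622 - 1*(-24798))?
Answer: 16757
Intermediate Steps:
F(n) = 5 + 2*n (F(n) = 2*n + 5 = 5 + 2*n)
V(h) = 22 + 2*h (V(h) = 2/(1/((5 + 2*3) + h)) = 2/(1/((5 + 6) + h)) = 2/(1/(11 + h)) = 2*(11 + h) = 22 + 2*h)
(V(-4)*(-27) - 41) + (-7622 - 1*(-24798)) = ((22 + 2*(-4))*(-27) - 41) + (-7622 - 1*(-24798)) = ((22 - 8)*(-27) - 41) + (-7622 + 24798) = (14*(-27) - 41) + 17176 = (-378 - 41) + 17176 = -419 + 17176 = 16757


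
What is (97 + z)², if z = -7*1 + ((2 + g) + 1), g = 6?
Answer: 9801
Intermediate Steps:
z = 2 (z = -7*1 + ((2 + 6) + 1) = -7 + (8 + 1) = -7 + 9 = 2)
(97 + z)² = (97 + 2)² = 99² = 9801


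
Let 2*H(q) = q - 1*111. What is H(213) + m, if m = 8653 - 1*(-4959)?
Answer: 13663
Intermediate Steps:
H(q) = -111/2 + q/2 (H(q) = (q - 1*111)/2 = (q - 111)/2 = (-111 + q)/2 = -111/2 + q/2)
m = 13612 (m = 8653 + 4959 = 13612)
H(213) + m = (-111/2 + (½)*213) + 13612 = (-111/2 + 213/2) + 13612 = 51 + 13612 = 13663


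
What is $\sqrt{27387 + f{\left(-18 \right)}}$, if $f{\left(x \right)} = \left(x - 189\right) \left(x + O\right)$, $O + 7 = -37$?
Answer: $3 \sqrt{4469} \approx 200.55$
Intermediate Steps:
$O = -44$ ($O = -7 - 37 = -44$)
$f{\left(x \right)} = \left(-189 + x\right) \left(-44 + x\right)$ ($f{\left(x \right)} = \left(x - 189\right) \left(x - 44\right) = \left(-189 + x\right) \left(-44 + x\right)$)
$\sqrt{27387 + f{\left(-18 \right)}} = \sqrt{27387 + \left(8316 + \left(-18\right)^{2} - -4194\right)} = \sqrt{27387 + \left(8316 + 324 + 4194\right)} = \sqrt{27387 + 12834} = \sqrt{40221} = 3 \sqrt{4469}$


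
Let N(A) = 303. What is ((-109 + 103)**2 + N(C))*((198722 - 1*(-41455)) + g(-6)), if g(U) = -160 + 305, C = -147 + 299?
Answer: 81469158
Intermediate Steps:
C = 152
g(U) = 145
((-109 + 103)**2 + N(C))*((198722 - 1*(-41455)) + g(-6)) = ((-109 + 103)**2 + 303)*((198722 - 1*(-41455)) + 145) = ((-6)**2 + 303)*((198722 + 41455) + 145) = (36 + 303)*(240177 + 145) = 339*240322 = 81469158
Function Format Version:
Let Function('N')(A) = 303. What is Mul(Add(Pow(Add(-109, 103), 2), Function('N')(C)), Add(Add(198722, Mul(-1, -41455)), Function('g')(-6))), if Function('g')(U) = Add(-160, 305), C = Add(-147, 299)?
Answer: 81469158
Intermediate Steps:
C = 152
Function('g')(U) = 145
Mul(Add(Pow(Add(-109, 103), 2), Function('N')(C)), Add(Add(198722, Mul(-1, -41455)), Function('g')(-6))) = Mul(Add(Pow(Add(-109, 103), 2), 303), Add(Add(198722, Mul(-1, -41455)), 145)) = Mul(Add(Pow(-6, 2), 303), Add(Add(198722, 41455), 145)) = Mul(Add(36, 303), Add(240177, 145)) = Mul(339, 240322) = 81469158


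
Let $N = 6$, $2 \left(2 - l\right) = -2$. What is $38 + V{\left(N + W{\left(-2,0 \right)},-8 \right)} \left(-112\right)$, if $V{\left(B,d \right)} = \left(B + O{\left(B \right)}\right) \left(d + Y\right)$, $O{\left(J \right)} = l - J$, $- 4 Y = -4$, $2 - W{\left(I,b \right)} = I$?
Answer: $2390$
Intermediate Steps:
$l = 3$ ($l = 2 - -1 = 2 + 1 = 3$)
$W{\left(I,b \right)} = 2 - I$
$Y = 1$ ($Y = \left(- \frac{1}{4}\right) \left(-4\right) = 1$)
$O{\left(J \right)} = 3 - J$
$V{\left(B,d \right)} = 3 + 3 d$ ($V{\left(B,d \right)} = \left(B - \left(-3 + B\right)\right) \left(d + 1\right) = 3 \left(1 + d\right) = 3 + 3 d$)
$38 + V{\left(N + W{\left(-2,0 \right)},-8 \right)} \left(-112\right) = 38 + \left(3 + 3 \left(-8\right)\right) \left(-112\right) = 38 + \left(3 - 24\right) \left(-112\right) = 38 - -2352 = 38 + 2352 = 2390$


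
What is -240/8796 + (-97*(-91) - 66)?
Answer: 6421793/733 ≈ 8761.0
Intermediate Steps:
-240/8796 + (-97*(-91) - 66) = -240*1/8796 + (8827 - 66) = -20/733 + 8761 = 6421793/733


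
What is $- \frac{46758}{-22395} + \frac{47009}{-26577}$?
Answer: $\frac{63306937}{198397305} \approx 0.31909$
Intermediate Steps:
$- \frac{46758}{-22395} + \frac{47009}{-26577} = \left(-46758\right) \left(- \frac{1}{22395}\right) + 47009 \left(- \frac{1}{26577}\right) = \frac{15586}{7465} - \frac{47009}{26577} = \frac{63306937}{198397305}$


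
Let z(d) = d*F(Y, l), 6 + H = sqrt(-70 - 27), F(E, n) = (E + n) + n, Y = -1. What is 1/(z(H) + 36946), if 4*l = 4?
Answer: 36940/1364563697 - I*sqrt(97)/1364563697 ≈ 2.7071e-5 - 7.2176e-9*I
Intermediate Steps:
l = 1 (l = (1/4)*4 = 1)
F(E, n) = E + 2*n
H = -6 + I*sqrt(97) (H = -6 + sqrt(-70 - 27) = -6 + sqrt(-97) = -6 + I*sqrt(97) ≈ -6.0 + 9.8489*I)
z(d) = d (z(d) = d*(-1 + 2*1) = d*(-1 + 2) = d*1 = d)
1/(z(H) + 36946) = 1/((-6 + I*sqrt(97)) + 36946) = 1/(36940 + I*sqrt(97))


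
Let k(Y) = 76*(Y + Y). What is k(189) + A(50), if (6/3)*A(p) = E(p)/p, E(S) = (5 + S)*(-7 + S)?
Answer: 575033/20 ≈ 28752.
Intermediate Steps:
k(Y) = 152*Y (k(Y) = 76*(2*Y) = 152*Y)
E(S) = (-7 + S)*(5 + S)
A(p) = (-35 + p² - 2*p)/(2*p) (A(p) = ((-35 + p² - 2*p)/p)/2 = (-35 + p² - 2*p)/(2*p))
k(189) + A(50) = 152*189 + (-1 + (½)*50 - 35/2/50) = 28728 + (-1 + 25 - 35/2*1/50) = 28728 + (-1 + 25 - 7/20) = 28728 + 473/20 = 575033/20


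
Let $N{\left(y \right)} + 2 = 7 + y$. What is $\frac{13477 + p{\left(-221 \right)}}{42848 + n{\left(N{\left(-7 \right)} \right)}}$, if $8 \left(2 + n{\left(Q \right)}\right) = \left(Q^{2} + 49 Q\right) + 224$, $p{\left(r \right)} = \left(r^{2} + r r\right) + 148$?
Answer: $\frac{445228}{171449} \approx 2.5969$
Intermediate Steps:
$N{\left(y \right)} = 5 + y$ ($N{\left(y \right)} = -2 + \left(7 + y\right) = 5 + y$)
$p{\left(r \right)} = 148 + 2 r^{2}$ ($p{\left(r \right)} = \left(r^{2} + r^{2}\right) + 148 = 2 r^{2} + 148 = 148 + 2 r^{2}$)
$n{\left(Q \right)} = 26 + \frac{Q^{2}}{8} + \frac{49 Q}{8}$ ($n{\left(Q \right)} = -2 + \frac{\left(Q^{2} + 49 Q\right) + 224}{8} = -2 + \frac{224 + Q^{2} + 49 Q}{8} = -2 + \left(28 + \frac{Q^{2}}{8} + \frac{49 Q}{8}\right) = 26 + \frac{Q^{2}}{8} + \frac{49 Q}{8}$)
$\frac{13477 + p{\left(-221 \right)}}{42848 + n{\left(N{\left(-7 \right)} \right)}} = \frac{13477 + \left(148 + 2 \left(-221\right)^{2}\right)}{42848 + \left(26 + \frac{\left(5 - 7\right)^{2}}{8} + \frac{49 \left(5 - 7\right)}{8}\right)} = \frac{13477 + \left(148 + 2 \cdot 48841\right)}{42848 + \left(26 + \frac{\left(-2\right)^{2}}{8} + \frac{49}{8} \left(-2\right)\right)} = \frac{13477 + \left(148 + 97682\right)}{42848 + \left(26 + \frac{1}{8} \cdot 4 - \frac{49}{4}\right)} = \frac{13477 + 97830}{42848 + \left(26 + \frac{1}{2} - \frac{49}{4}\right)} = \frac{111307}{42848 + \frac{57}{4}} = \frac{111307}{\frac{171449}{4}} = 111307 \cdot \frac{4}{171449} = \frac{445228}{171449}$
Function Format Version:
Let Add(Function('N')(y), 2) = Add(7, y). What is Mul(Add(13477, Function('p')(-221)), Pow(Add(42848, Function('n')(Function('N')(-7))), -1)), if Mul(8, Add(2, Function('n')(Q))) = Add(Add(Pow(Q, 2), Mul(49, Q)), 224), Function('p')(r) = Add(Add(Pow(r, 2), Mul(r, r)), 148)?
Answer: Rational(445228, 171449) ≈ 2.5969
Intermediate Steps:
Function('N')(y) = Add(5, y) (Function('N')(y) = Add(-2, Add(7, y)) = Add(5, y))
Function('p')(r) = Add(148, Mul(2, Pow(r, 2))) (Function('p')(r) = Add(Add(Pow(r, 2), Pow(r, 2)), 148) = Add(Mul(2, Pow(r, 2)), 148) = Add(148, Mul(2, Pow(r, 2))))
Function('n')(Q) = Add(26, Mul(Rational(1, 8), Pow(Q, 2)), Mul(Rational(49, 8), Q)) (Function('n')(Q) = Add(-2, Mul(Rational(1, 8), Add(Add(Pow(Q, 2), Mul(49, Q)), 224))) = Add(-2, Mul(Rational(1, 8), Add(224, Pow(Q, 2), Mul(49, Q)))) = Add(-2, Add(28, Mul(Rational(1, 8), Pow(Q, 2)), Mul(Rational(49, 8), Q))) = Add(26, Mul(Rational(1, 8), Pow(Q, 2)), Mul(Rational(49, 8), Q)))
Mul(Add(13477, Function('p')(-221)), Pow(Add(42848, Function('n')(Function('N')(-7))), -1)) = Mul(Add(13477, Add(148, Mul(2, Pow(-221, 2)))), Pow(Add(42848, Add(26, Mul(Rational(1, 8), Pow(Add(5, -7), 2)), Mul(Rational(49, 8), Add(5, -7)))), -1)) = Mul(Add(13477, Add(148, Mul(2, 48841))), Pow(Add(42848, Add(26, Mul(Rational(1, 8), Pow(-2, 2)), Mul(Rational(49, 8), -2))), -1)) = Mul(Add(13477, Add(148, 97682)), Pow(Add(42848, Add(26, Mul(Rational(1, 8), 4), Rational(-49, 4))), -1)) = Mul(Add(13477, 97830), Pow(Add(42848, Add(26, Rational(1, 2), Rational(-49, 4))), -1)) = Mul(111307, Pow(Add(42848, Rational(57, 4)), -1)) = Mul(111307, Pow(Rational(171449, 4), -1)) = Mul(111307, Rational(4, 171449)) = Rational(445228, 171449)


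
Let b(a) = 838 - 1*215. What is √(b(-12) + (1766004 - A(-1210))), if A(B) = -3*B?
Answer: √1762997 ≈ 1327.8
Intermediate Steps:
b(a) = 623 (b(a) = 838 - 215 = 623)
√(b(-12) + (1766004 - A(-1210))) = √(623 + (1766004 - (-3)*(-1210))) = √(623 + (1766004 - 1*3630)) = √(623 + (1766004 - 3630)) = √(623 + 1762374) = √1762997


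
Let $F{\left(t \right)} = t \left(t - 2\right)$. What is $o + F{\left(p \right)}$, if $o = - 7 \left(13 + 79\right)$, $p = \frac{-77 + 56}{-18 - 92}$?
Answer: $- \frac{7796579}{12100} \approx -644.35$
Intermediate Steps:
$p = \frac{21}{110}$ ($p = - \frac{21}{-110} = \left(-21\right) \left(- \frac{1}{110}\right) = \frac{21}{110} \approx 0.19091$)
$F{\left(t \right)} = t \left(-2 + t\right)$
$o = -644$ ($o = \left(-7\right) 92 = -644$)
$o + F{\left(p \right)} = -644 + \frac{21 \left(-2 + \frac{21}{110}\right)}{110} = -644 + \frac{21}{110} \left(- \frac{199}{110}\right) = -644 - \frac{4179}{12100} = - \frac{7796579}{12100}$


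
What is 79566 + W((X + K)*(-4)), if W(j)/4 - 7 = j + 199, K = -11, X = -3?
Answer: 80614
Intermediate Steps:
W(j) = 824 + 4*j (W(j) = 28 + 4*(j + 199) = 28 + 4*(199 + j) = 28 + (796 + 4*j) = 824 + 4*j)
79566 + W((X + K)*(-4)) = 79566 + (824 + 4*((-3 - 11)*(-4))) = 79566 + (824 + 4*(-14*(-4))) = 79566 + (824 + 4*56) = 79566 + (824 + 224) = 79566 + 1048 = 80614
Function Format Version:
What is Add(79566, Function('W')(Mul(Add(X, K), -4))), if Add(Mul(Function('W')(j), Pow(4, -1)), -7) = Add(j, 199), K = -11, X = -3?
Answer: 80614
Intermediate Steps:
Function('W')(j) = Add(824, Mul(4, j)) (Function('W')(j) = Add(28, Mul(4, Add(j, 199))) = Add(28, Mul(4, Add(199, j))) = Add(28, Add(796, Mul(4, j))) = Add(824, Mul(4, j)))
Add(79566, Function('W')(Mul(Add(X, K), -4))) = Add(79566, Add(824, Mul(4, Mul(Add(-3, -11), -4)))) = Add(79566, Add(824, Mul(4, Mul(-14, -4)))) = Add(79566, Add(824, Mul(4, 56))) = Add(79566, Add(824, 224)) = Add(79566, 1048) = 80614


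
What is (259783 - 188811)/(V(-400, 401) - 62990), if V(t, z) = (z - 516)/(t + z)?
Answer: -70972/63105 ≈ -1.1247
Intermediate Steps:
V(t, z) = (-516 + z)/(t + z)
(259783 - 188811)/(V(-400, 401) - 62990) = (259783 - 188811)/((-516 + 401)/(-400 + 401) - 62990) = 70972/(-115/1 - 62990) = 70972/(1*(-115) - 62990) = 70972/(-115 - 62990) = 70972/(-63105) = 70972*(-1/63105) = -70972/63105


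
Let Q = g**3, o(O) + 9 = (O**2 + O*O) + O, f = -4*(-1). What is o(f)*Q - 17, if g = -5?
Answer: -3392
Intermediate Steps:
f = 4
o(O) = -9 + O + 2*O**2 (o(O) = -9 + ((O**2 + O*O) + O) = -9 + ((O**2 + O**2) + O) = -9 + (2*O**2 + O) = -9 + (O + 2*O**2) = -9 + O + 2*O**2)
Q = -125 (Q = (-5)**3 = -125)
o(f)*Q - 17 = (-9 + 4 + 2*4**2)*(-125) - 17 = (-9 + 4 + 2*16)*(-125) - 17 = (-9 + 4 + 32)*(-125) - 17 = 27*(-125) - 17 = -3375 - 17 = -3392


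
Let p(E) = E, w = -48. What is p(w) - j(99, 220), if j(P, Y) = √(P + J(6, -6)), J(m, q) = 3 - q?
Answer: -48 - 6*√3 ≈ -58.392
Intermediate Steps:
j(P, Y) = √(9 + P) (j(P, Y) = √(P + (3 - 1*(-6))) = √(P + (3 + 6)) = √(P + 9) = √(9 + P))
p(w) - j(99, 220) = -48 - √(9 + 99) = -48 - √108 = -48 - 6*√3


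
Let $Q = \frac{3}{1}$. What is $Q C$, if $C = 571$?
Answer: $1713$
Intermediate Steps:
$Q = 3$ ($Q = 3 \cdot 1 = 3$)
$Q C = 3 \cdot 571 = 1713$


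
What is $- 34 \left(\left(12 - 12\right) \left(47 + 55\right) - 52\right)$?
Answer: $1768$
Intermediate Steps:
$- 34 \left(\left(12 - 12\right) \left(47 + 55\right) - 52\right) = - 34 \left(0 \cdot 102 - 52\right) = - 34 \left(0 - 52\right) = \left(-34\right) \left(-52\right) = 1768$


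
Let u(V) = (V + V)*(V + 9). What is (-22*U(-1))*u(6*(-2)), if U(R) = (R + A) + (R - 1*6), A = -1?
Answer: 14256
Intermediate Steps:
U(R) = -7 + 2*R (U(R) = (R - 1) + (R - 1*6) = (-1 + R) + (R - 6) = (-1 + R) + (-6 + R) = -7 + 2*R)
u(V) = 2*V*(9 + V) (u(V) = (2*V)*(9 + V) = 2*V*(9 + V))
(-22*U(-1))*u(6*(-2)) = (-22*(-7 + 2*(-1)))*(2*(6*(-2))*(9 + 6*(-2))) = (-22*(-7 - 2))*(2*(-12)*(9 - 12)) = (-22*(-9))*(2*(-12)*(-3)) = 198*72 = 14256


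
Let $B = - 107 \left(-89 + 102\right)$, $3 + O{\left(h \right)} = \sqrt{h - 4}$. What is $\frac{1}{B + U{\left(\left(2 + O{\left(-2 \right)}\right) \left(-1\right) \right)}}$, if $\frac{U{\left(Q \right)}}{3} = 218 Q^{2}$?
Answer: $\frac{i}{- 4661 i + 1308 \sqrt{6}} \approx -0.0001457 + 0.00010015 i$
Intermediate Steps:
$O{\left(h \right)} = -3 + \sqrt{-4 + h}$ ($O{\left(h \right)} = -3 + \sqrt{h - 4} = -3 + \sqrt{-4 + h}$)
$U{\left(Q \right)} = 654 Q^{2}$ ($U{\left(Q \right)} = 3 \cdot 218 Q^{2} = 654 Q^{2}$)
$B = -1391$ ($B = \left(-107\right) 13 = -1391$)
$\frac{1}{B + U{\left(\left(2 + O{\left(-2 \right)}\right) \left(-1\right) \right)}} = \frac{1}{-1391 + 654 \left(\left(2 - \left(3 - \sqrt{-4 - 2}\right)\right) \left(-1\right)\right)^{2}} = \frac{1}{-1391 + 654 \left(\left(2 - \left(3 - \sqrt{-6}\right)\right) \left(-1\right)\right)^{2}} = \frac{1}{-1391 + 654 \left(\left(2 - \left(3 - i \sqrt{6}\right)\right) \left(-1\right)\right)^{2}} = \frac{1}{-1391 + 654 \left(\left(-1 + i \sqrt{6}\right) \left(-1\right)\right)^{2}} = \frac{1}{-1391 + 654 \left(1 - i \sqrt{6}\right)^{2}}$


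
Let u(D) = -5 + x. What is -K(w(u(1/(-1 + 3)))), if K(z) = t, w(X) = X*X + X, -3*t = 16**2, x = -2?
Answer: 256/3 ≈ 85.333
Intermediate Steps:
t = -256/3 (t = -1/3*16**2 = -1/3*256 = -256/3 ≈ -85.333)
u(D) = -7 (u(D) = -5 - 2 = -7)
w(X) = X + X**2 (w(X) = X**2 + X = X + X**2)
K(z) = -256/3
-K(w(u(1/(-1 + 3)))) = -1*(-256/3) = 256/3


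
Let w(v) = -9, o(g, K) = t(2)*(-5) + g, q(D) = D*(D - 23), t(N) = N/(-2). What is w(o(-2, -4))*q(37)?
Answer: -4662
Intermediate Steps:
t(N) = -N/2 (t(N) = N*(-1/2) = -N/2)
q(D) = D*(-23 + D)
o(g, K) = 5 + g (o(g, K) = -1/2*2*(-5) + g = -1*(-5) + g = 5 + g)
w(o(-2, -4))*q(37) = -333*(-23 + 37) = -333*14 = -9*518 = -4662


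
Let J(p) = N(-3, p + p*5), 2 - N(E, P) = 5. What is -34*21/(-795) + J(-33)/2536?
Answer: 602773/672040 ≈ 0.89693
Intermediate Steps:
N(E, P) = -3 (N(E, P) = 2 - 1*5 = 2 - 5 = -3)
J(p) = -3
-34*21/(-795) + J(-33)/2536 = -34*21/(-795) - 3/2536 = -714*(-1/795) - 3*1/2536 = 238/265 - 3/2536 = 602773/672040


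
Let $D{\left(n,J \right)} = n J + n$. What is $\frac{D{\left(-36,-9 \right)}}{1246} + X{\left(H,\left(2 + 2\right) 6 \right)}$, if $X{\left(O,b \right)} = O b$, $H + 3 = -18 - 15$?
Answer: $- \frac{538128}{623} \approx -863.77$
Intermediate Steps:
$D{\left(n,J \right)} = n + J n$ ($D{\left(n,J \right)} = J n + n = n + J n$)
$H = -36$ ($H = -3 - 33 = -36$)
$\frac{D{\left(-36,-9 \right)}}{1246} + X{\left(H,\left(2 + 2\right) 6 \right)} = \frac{\left(-36\right) \left(1 - 9\right)}{1246} - 36 \left(2 + 2\right) 6 = \left(-36\right) \left(-8\right) \frac{1}{1246} - 36 \cdot 4 \cdot 6 = 288 \cdot \frac{1}{1246} - 864 = \frac{144}{623} - 864 = - \frac{538128}{623}$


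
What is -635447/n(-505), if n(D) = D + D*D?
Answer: -635447/254520 ≈ -2.4966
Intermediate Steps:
n(D) = D + D²
-635447/n(-505) = -635447*(-1/(505*(1 - 505))) = -635447/((-505*(-504))) = -635447/254520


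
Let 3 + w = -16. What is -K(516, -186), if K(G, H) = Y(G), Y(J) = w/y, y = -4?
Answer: -19/4 ≈ -4.7500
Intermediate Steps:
w = -19 (w = -3 - 16 = -19)
Y(J) = 19/4 (Y(J) = -19/(-4) = -19*(-¼) = 19/4)
K(G, H) = 19/4
-K(516, -186) = -1*19/4 = -19/4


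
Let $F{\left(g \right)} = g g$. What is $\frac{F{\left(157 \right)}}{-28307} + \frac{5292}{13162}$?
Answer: $- \frac{87314747}{186288367} \approx -0.46871$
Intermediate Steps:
$F{\left(g \right)} = g^{2}$
$\frac{F{\left(157 \right)}}{-28307} + \frac{5292}{13162} = \frac{157^{2}}{-28307} + \frac{5292}{13162} = 24649 \left(- \frac{1}{28307}\right) + 5292 \cdot \frac{1}{13162} = - \frac{24649}{28307} + \frac{2646}{6581} = - \frac{87314747}{186288367}$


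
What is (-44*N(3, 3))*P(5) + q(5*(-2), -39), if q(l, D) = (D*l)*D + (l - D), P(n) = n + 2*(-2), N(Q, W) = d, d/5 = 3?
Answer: -15841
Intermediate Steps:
d = 15 (d = 5*3 = 15)
N(Q, W) = 15
P(n) = -4 + n (P(n) = n - 4 = -4 + n)
q(l, D) = l - D + l*D² (q(l, D) = l*D² + (l - D) = l - D + l*D²)
(-44*N(3, 3))*P(5) + q(5*(-2), -39) = (-44*15)*(-4 + 5) + (5*(-2) - 1*(-39) + (5*(-2))*(-39)²) = -660*1 + (-10 + 39 - 10*1521) = -660 + (-10 + 39 - 15210) = -660 - 15181 = -15841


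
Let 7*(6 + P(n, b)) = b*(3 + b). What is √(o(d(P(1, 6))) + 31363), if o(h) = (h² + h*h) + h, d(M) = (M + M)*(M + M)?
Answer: √75994339/49 ≈ 177.91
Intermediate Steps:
P(n, b) = -6 + b*(3 + b)/7 (P(n, b) = -6 + (b*(3 + b))/7 = -6 + b*(3 + b)/7)
d(M) = 4*M² (d(M) = (2*M)*(2*M) = 4*M²)
o(h) = h + 2*h² (o(h) = (h² + h²) + h = 2*h² + h = h + 2*h²)
√(o(d(P(1, 6))) + 31363) = √((4*(-6 + (⅐)*6² + (3/7)*6)²)*(1 + 2*(4*(-6 + (⅐)*6² + (3/7)*6)²)) + 31363) = √((4*(-6 + (⅐)*36 + 18/7)²)*(1 + 2*(4*(-6 + (⅐)*36 + 18/7)²)) + 31363) = √((4*(-6 + 36/7 + 18/7)²)*(1 + 2*(4*(-6 + 36/7 + 18/7)²)) + 31363) = √((4*(12/7)²)*(1 + 2*(4*(12/7)²)) + 31363) = √((4*(144/49))*(1 + 2*(4*(144/49))) + 31363) = √(576*(1 + 2*(576/49))/49 + 31363) = √(576*(1 + 1152/49)/49 + 31363) = √((576/49)*(1201/49) + 31363) = √(691776/2401 + 31363) = √(75994339/2401) = √75994339/49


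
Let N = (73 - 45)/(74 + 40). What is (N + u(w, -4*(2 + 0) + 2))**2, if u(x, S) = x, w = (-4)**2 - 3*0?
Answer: 857476/3249 ≈ 263.92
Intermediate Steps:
w = 16 (w = 16 + 0 = 16)
N = 14/57 (N = 28/114 = 28*(1/114) = 14/57 ≈ 0.24561)
(N + u(w, -4*(2 + 0) + 2))**2 = (14/57 + 16)**2 = (926/57)**2 = 857476/3249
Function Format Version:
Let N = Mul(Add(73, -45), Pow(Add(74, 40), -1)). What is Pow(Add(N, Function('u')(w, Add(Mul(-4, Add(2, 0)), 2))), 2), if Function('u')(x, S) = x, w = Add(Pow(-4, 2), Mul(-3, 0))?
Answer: Rational(857476, 3249) ≈ 263.92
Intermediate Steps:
w = 16 (w = Add(16, 0) = 16)
N = Rational(14, 57) (N = Mul(28, Pow(114, -1)) = Mul(28, Rational(1, 114)) = Rational(14, 57) ≈ 0.24561)
Pow(Add(N, Function('u')(w, Add(Mul(-4, Add(2, 0)), 2))), 2) = Pow(Add(Rational(14, 57), 16), 2) = Pow(Rational(926, 57), 2) = Rational(857476, 3249)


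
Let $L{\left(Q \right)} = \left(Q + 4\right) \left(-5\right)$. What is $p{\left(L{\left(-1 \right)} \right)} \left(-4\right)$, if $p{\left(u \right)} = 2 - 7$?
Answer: $20$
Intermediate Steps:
$L{\left(Q \right)} = -20 - 5 Q$ ($L{\left(Q \right)} = \left(4 + Q\right) \left(-5\right) = -20 - 5 Q$)
$p{\left(u \right)} = -5$
$p{\left(L{\left(-1 \right)} \right)} \left(-4\right) = \left(-5\right) \left(-4\right) = 20$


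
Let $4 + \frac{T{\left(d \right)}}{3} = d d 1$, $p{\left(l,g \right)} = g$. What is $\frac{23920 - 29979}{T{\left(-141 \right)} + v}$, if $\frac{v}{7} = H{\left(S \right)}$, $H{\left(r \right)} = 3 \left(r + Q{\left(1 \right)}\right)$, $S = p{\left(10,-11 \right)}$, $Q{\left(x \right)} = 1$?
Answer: $- \frac{6059}{59421} \approx -0.10197$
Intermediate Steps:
$T{\left(d \right)} = -12 + 3 d^{2}$ ($T{\left(d \right)} = -12 + 3 d d 1 = -12 + 3 d^{2} \cdot 1 = -12 + 3 d^{2}$)
$S = -11$
$H{\left(r \right)} = 3 + 3 r$ ($H{\left(r \right)} = 3 \left(r + 1\right) = 3 \left(1 + r\right) = 3 + 3 r$)
$v = -210$ ($v = 7 \left(3 + 3 \left(-11\right)\right) = 7 \left(3 - 33\right) = 7 \left(-30\right) = -210$)
$\frac{23920 - 29979}{T{\left(-141 \right)} + v} = \frac{23920 - 29979}{\left(-12 + 3 \left(-141\right)^{2}\right) - 210} = - \frac{6059}{\left(-12 + 3 \cdot 19881\right) - 210} = - \frac{6059}{\left(-12 + 59643\right) - 210} = - \frac{6059}{59631 - 210} = - \frac{6059}{59421}$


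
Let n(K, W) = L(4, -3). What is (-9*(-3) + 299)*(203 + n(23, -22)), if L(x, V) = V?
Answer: 65200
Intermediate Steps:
n(K, W) = -3
(-9*(-3) + 299)*(203 + n(23, -22)) = (-9*(-3) + 299)*(203 - 3) = (27 + 299)*200 = 326*200 = 65200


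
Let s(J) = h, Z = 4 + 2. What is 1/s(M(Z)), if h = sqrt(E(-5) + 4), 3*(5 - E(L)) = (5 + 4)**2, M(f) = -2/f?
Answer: -I*sqrt(2)/6 ≈ -0.2357*I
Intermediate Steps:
Z = 6
E(L) = -22 (E(L) = 5 - (5 + 4)**2/3 = 5 - 1/3*9**2 = 5 - 1/3*81 = 5 - 27 = -22)
h = 3*I*sqrt(2) (h = sqrt(-22 + 4) = sqrt(-18) = 3*I*sqrt(2) ≈ 4.2426*I)
s(J) = 3*I*sqrt(2)
1/s(M(Z)) = 1/(3*I*sqrt(2)) = -I*sqrt(2)/6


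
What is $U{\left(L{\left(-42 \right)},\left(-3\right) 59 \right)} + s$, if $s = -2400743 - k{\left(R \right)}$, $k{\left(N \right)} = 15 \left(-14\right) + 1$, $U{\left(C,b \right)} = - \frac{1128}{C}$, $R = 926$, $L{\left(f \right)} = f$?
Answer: $- \frac{16803550}{7} \approx -2.4005 \cdot 10^{6}$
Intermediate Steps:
$k{\left(N \right)} = -209$ ($k{\left(N \right)} = -210 + 1 = -209$)
$s = -2400534$ ($s = -2400743 - -209 = -2400743 + 209 = -2400534$)
$U{\left(L{\left(-42 \right)},\left(-3\right) 59 \right)} + s = - \frac{1128}{-42} - 2400534 = \left(-1128\right) \left(- \frac{1}{42}\right) - 2400534 = \frac{188}{7} - 2400534 = - \frac{16803550}{7}$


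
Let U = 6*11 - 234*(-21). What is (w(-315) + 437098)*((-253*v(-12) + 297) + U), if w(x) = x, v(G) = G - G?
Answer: 2304903891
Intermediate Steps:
v(G) = 0
U = 4980 (U = 66 + 4914 = 4980)
(w(-315) + 437098)*((-253*v(-12) + 297) + U) = (-315 + 437098)*((-253*0 + 297) + 4980) = 436783*((0 + 297) + 4980) = 436783*(297 + 4980) = 436783*5277 = 2304903891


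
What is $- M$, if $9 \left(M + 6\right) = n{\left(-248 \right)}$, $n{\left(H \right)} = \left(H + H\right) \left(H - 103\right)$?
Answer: $-19338$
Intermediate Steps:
$n{\left(H \right)} = 2 H \left(-103 + H\right)$
$M = 19338$ ($M = -6 + \frac{2 \left(-248\right) \left(-103 - 248\right)}{9} = -6 + \frac{2 \left(-248\right) \left(-351\right)}{9} = -6 + \frac{1}{9} \cdot 174096 = -6 + 19344 = 19338$)
$- M = \left(-1\right) 19338 = -19338$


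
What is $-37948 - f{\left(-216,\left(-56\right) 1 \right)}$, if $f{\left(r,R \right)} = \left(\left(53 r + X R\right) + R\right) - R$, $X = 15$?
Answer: $-25660$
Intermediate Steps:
$f{\left(r,R \right)} = 15 R + 53 r$ ($f{\left(r,R \right)} = \left(\left(53 r + 15 R\right) + R\right) - R = \left(\left(15 R + 53 r\right) + R\right) - R = \left(16 R + 53 r\right) - R = 15 R + 53 r$)
$-37948 - f{\left(-216,\left(-56\right) 1 \right)} = -37948 - \left(15 \left(\left(-56\right) 1\right) + 53 \left(-216\right)\right) = -37948 - \left(15 \left(-56\right) - 11448\right) = -37948 - \left(-840 - 11448\right) = -37948 - -12288 = -37948 + 12288 = -25660$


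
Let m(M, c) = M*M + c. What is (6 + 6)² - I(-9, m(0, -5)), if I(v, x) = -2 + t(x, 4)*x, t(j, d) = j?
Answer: 121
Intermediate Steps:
m(M, c) = c + M² (m(M, c) = M² + c = c + M²)
I(v, x) = -2 + x² (I(v, x) = -2 + x*x = -2 + x²)
(6 + 6)² - I(-9, m(0, -5)) = (6 + 6)² - (-2 + (-5 + 0²)²) = 12² - (-2 + (-5 + 0)²) = 144 - (-2 + (-5)²) = 144 - (-2 + 25) = 144 - 1*23 = 144 - 23 = 121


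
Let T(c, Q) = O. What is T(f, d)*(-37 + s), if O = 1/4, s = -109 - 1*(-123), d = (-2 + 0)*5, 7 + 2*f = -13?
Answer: -23/4 ≈ -5.7500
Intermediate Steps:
f = -10 (f = -7/2 + (½)*(-13) = -7/2 - 13/2 = -10)
d = -10 (d = -2*5 = -10)
s = 14 (s = -109 + 123 = 14)
O = ¼ ≈ 0.25000
T(c, Q) = ¼
T(f, d)*(-37 + s) = (-37 + 14)/4 = (¼)*(-23) = -23/4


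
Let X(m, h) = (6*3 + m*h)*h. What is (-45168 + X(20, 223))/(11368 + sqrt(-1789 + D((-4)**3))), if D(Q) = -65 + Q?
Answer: 774181912/9230953 - 476713*I*sqrt(1918)/64616671 ≈ 83.868 - 0.3231*I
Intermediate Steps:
X(m, h) = h*(18 + h*m) (X(m, h) = (18 + h*m)*h = h*(18 + h*m))
(-45168 + X(20, 223))/(11368 + sqrt(-1789 + D((-4)**3))) = (-45168 + 223*(18 + 223*20))/(11368 + sqrt(-1789 + (-65 + (-4)**3))) = (-45168 + 223*(18 + 4460))/(11368 + sqrt(-1789 + (-65 - 64))) = (-45168 + 223*4478)/(11368 + sqrt(-1789 - 129)) = (-45168 + 998594)/(11368 + sqrt(-1918)) = 953426/(11368 + I*sqrt(1918))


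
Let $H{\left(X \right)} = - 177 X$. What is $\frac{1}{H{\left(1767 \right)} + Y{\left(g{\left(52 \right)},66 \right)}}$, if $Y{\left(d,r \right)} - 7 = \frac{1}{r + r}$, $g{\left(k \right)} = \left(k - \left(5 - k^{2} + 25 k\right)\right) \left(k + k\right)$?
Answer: $- \frac{132}{41283263} \approx -3.1974 \cdot 10^{-6}$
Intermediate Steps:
$g{\left(k \right)} = 2 k \left(-5 + k^{2} - 24 k\right)$ ($g{\left(k \right)} = \left(k - \left(5 - k^{2} + 25 k\right)\right) 2 k = \left(-5 + k^{2} - 24 k\right) 2 k = 2 k \left(-5 + k^{2} - 24 k\right)$)
$Y{\left(d,r \right)} = 7 + \frac{1}{2 r}$ ($Y{\left(d,r \right)} = 7 + \frac{1}{r + r} = 7 + \frac{1}{2 r}$)
$\frac{1}{H{\left(1767 \right)} + Y{\left(g{\left(52 \right)},66 \right)}} = \frac{1}{\left(-177\right) 1767 + \left(7 + \frac{1}{2 \cdot 66}\right)} = \frac{1}{-312759 + \left(7 + \frac{1}{2} \cdot \frac{1}{66}\right)} = \frac{1}{-312759 + \left(7 + \frac{1}{132}\right)} = \frac{1}{-312759 + \frac{925}{132}} = \frac{1}{- \frac{41283263}{132}} = - \frac{132}{41283263}$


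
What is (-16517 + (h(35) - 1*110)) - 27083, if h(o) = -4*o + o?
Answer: -43815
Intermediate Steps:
h(o) = -3*o
(-16517 + (h(35) - 1*110)) - 27083 = (-16517 + (-3*35 - 1*110)) - 27083 = (-16517 + (-105 - 110)) - 27083 = (-16517 - 215) - 27083 = -16732 - 27083 = -43815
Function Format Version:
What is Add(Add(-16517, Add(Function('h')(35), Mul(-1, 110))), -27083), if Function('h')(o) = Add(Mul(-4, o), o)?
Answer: -43815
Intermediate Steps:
Function('h')(o) = Mul(-3, o)
Add(Add(-16517, Add(Function('h')(35), Mul(-1, 110))), -27083) = Add(Add(-16517, Add(Mul(-3, 35), Mul(-1, 110))), -27083) = Add(Add(-16517, Add(-105, -110)), -27083) = Add(Add(-16517, -215), -27083) = Add(-16732, -27083) = -43815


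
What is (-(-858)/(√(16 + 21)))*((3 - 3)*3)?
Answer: 0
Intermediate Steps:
(-(-858)/(√(16 + 21)))*((3 - 3)*3) = (-(-858)/(√37))*(0*3) = -(-858)*√37/37*0 = (858*√37/37)*0 = 0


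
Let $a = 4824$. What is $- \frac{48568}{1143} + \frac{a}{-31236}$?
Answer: $- \frac{126881990}{2975229} \approx -42.646$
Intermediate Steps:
$- \frac{48568}{1143} + \frac{a}{-31236} = - \frac{48568}{1143} + \frac{4824}{-31236} = \left(-48568\right) \frac{1}{1143} + 4824 \left(- \frac{1}{31236}\right) = - \frac{48568}{1143} - \frac{402}{2603} = - \frac{126881990}{2975229}$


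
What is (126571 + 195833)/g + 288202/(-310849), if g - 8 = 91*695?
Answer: 81989319890/19662131797 ≈ 4.1699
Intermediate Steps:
g = 63253 (g = 8 + 91*695 = 8 + 63245 = 63253)
(126571 + 195833)/g + 288202/(-310849) = (126571 + 195833)/63253 + 288202/(-310849) = 322404*(1/63253) + 288202*(-1/310849) = 322404/63253 - 288202/310849 = 81989319890/19662131797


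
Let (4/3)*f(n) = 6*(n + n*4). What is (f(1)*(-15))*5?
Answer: -3375/2 ≈ -1687.5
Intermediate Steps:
f(n) = 45*n/2 (f(n) = 3*(6*(n + n*4))/4 = 3*(6*(n + 4*n))/4 = 3*(6*(5*n))/4 = 3*(30*n)/4 = 45*n/2)
(f(1)*(-15))*5 = (((45/2)*1)*(-15))*5 = ((45/2)*(-15))*5 = -675/2*5 = -3375/2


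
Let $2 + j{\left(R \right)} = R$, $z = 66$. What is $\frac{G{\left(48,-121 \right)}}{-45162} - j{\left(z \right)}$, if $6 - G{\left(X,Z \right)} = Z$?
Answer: $- \frac{2890495}{45162} \approx -64.003$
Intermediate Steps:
$j{\left(R \right)} = -2 + R$
$G{\left(X,Z \right)} = 6 - Z$
$\frac{G{\left(48,-121 \right)}}{-45162} - j{\left(z \right)} = \frac{6 - -121}{-45162} - \left(-2 + 66\right) = \left(6 + 121\right) \left(- \frac{1}{45162}\right) - 64 = 127 \left(- \frac{1}{45162}\right) - 64 = - \frac{127}{45162} - 64 = - \frac{2890495}{45162}$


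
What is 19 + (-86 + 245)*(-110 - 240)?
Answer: -55631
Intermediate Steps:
19 + (-86 + 245)*(-110 - 240) = 19 + 159*(-350) = 19 - 55650 = -55631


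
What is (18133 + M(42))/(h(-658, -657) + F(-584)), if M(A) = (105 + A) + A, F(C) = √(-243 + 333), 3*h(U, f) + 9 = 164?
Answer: 1703946/4643 - 494694*√10/23215 ≈ 299.61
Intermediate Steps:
h(U, f) = 155/3 (h(U, f) = -3 + (⅓)*164 = -3 + 164/3 = 155/3)
F(C) = 3*√10 (F(C) = √90 = 3*√10)
M(A) = 105 + 2*A
(18133 + M(42))/(h(-658, -657) + F(-584)) = (18133 + (105 + 2*42))/(155/3 + 3*√10) = (18133 + (105 + 84))/(155/3 + 3*√10) = (18133 + 189)/(155/3 + 3*√10) = 18322/(155/3 + 3*√10)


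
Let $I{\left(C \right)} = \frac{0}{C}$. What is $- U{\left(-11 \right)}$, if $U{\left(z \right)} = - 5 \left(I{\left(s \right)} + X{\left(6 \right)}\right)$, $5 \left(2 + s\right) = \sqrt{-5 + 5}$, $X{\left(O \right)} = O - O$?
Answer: $0$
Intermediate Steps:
$X{\left(O \right)} = 0$
$s = -2$ ($s = -2 + \frac{\sqrt{-5 + 5}}{5} = -2 + \frac{\sqrt{0}}{5} = -2 + \frac{1}{5} \cdot 0 = -2 + 0 = -2$)
$I{\left(C \right)} = 0$
$U{\left(z \right)} = 0$ ($U{\left(z \right)} = - 5 \left(0 + 0\right) = \left(-5\right) 0 = 0$)
$- U{\left(-11 \right)} = \left(-1\right) 0 = 0$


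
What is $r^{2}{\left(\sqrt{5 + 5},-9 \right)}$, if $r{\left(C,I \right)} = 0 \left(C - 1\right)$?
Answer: $0$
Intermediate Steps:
$r{\left(C,I \right)} = 0$ ($r{\left(C,I \right)} = 0 \left(-1 + C\right) = 0$)
$r^{2}{\left(\sqrt{5 + 5},-9 \right)} = 0^{2} = 0$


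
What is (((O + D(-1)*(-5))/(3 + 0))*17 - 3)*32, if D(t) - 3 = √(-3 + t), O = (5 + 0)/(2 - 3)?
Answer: -11168/3 - 5440*I/3 ≈ -3722.7 - 1813.3*I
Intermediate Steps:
O = -5 (O = 5/(-1) = 5*(-1) = -5)
D(t) = 3 + √(-3 + t)
(((O + D(-1)*(-5))/(3 + 0))*17 - 3)*32 = (((-5 + (3 + √(-3 - 1))*(-5))/(3 + 0))*17 - 3)*32 = (((-5 + (3 + √(-4))*(-5))/3)*17 - 3)*32 = (((-5 + (3 + 2*I)*(-5))*(⅓))*17 - 3)*32 = (((-5 + (-15 - 10*I))*(⅓))*17 - 3)*32 = (((-20 - 10*I)*(⅓))*17 - 3)*32 = ((-20/3 - 10*I/3)*17 - 3)*32 = ((-340/3 - 170*I/3) - 3)*32 = (-349/3 - 170*I/3)*32 = -11168/3 - 5440*I/3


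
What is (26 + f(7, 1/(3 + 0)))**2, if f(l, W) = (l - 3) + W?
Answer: 8281/9 ≈ 920.11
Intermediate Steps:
f(l, W) = -3 + W + l (f(l, W) = (-3 + l) + W = -3 + W + l)
(26 + f(7, 1/(3 + 0)))**2 = (26 + (-3 + 1/(3 + 0) + 7))**2 = (26 + (-3 + 1/3 + 7))**2 = (26 + 13/3)**2 = (91/3)**2 = 8281/9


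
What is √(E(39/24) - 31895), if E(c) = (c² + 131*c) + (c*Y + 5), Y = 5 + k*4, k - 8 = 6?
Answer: I*√2020823/8 ≈ 177.69*I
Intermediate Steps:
k = 14 (k = 8 + 6 = 14)
Y = 61 (Y = 5 + 14*4 = 5 + 56 = 61)
E(c) = 5 + c² + 192*c (E(c) = (c² + 131*c) + (c*61 + 5) = (c² + 131*c) + (61*c + 5) = (c² + 131*c) + (5 + 61*c) = 5 + c² + 192*c)
√(E(39/24) - 31895) = √((5 + (39/24)² + 192*(39/24)) - 31895) = √((5 + (39*(1/24))² + 192*(39*(1/24))) - 31895) = √((5 + (13/8)² + 192*(13/8)) - 31895) = √((5 + 169/64 + 312) - 31895) = √(20457/64 - 31895) = √(-2020823/64) = I*√2020823/8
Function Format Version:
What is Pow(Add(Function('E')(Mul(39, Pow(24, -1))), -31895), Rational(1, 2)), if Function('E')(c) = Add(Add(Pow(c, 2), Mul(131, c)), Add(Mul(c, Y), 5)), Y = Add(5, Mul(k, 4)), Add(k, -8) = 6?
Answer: Mul(Rational(1, 8), I, Pow(2020823, Rational(1, 2))) ≈ Mul(177.69, I)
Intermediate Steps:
k = 14 (k = Add(8, 6) = 14)
Y = 61 (Y = Add(5, Mul(14, 4)) = Add(5, 56) = 61)
Function('E')(c) = Add(5, Pow(c, 2), Mul(192, c)) (Function('E')(c) = Add(Add(Pow(c, 2), Mul(131, c)), Add(Mul(c, 61), 5)) = Add(Add(Pow(c, 2), Mul(131, c)), Add(Mul(61, c), 5)) = Add(Add(Pow(c, 2), Mul(131, c)), Add(5, Mul(61, c))) = Add(5, Pow(c, 2), Mul(192, c)))
Pow(Add(Function('E')(Mul(39, Pow(24, -1))), -31895), Rational(1, 2)) = Pow(Add(Add(5, Pow(Mul(39, Pow(24, -1)), 2), Mul(192, Mul(39, Pow(24, -1)))), -31895), Rational(1, 2)) = Pow(Add(Add(5, Pow(Mul(39, Rational(1, 24)), 2), Mul(192, Mul(39, Rational(1, 24)))), -31895), Rational(1, 2)) = Pow(Add(Add(5, Pow(Rational(13, 8), 2), Mul(192, Rational(13, 8))), -31895), Rational(1, 2)) = Pow(Add(Add(5, Rational(169, 64), 312), -31895), Rational(1, 2)) = Pow(Add(Rational(20457, 64), -31895), Rational(1, 2)) = Pow(Rational(-2020823, 64), Rational(1, 2)) = Mul(Rational(1, 8), I, Pow(2020823, Rational(1, 2)))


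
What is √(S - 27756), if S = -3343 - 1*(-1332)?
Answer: 17*I*√103 ≈ 172.53*I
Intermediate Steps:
S = -2011 (S = -3343 + 1332 = -2011)
√(S - 27756) = √(-2011 - 27756) = √(-29767) = 17*I*√103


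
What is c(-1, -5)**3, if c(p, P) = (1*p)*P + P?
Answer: 0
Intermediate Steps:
c(p, P) = P + P*p (c(p, P) = p*P + P = P*p + P = P + P*p)
c(-1, -5)**3 = (-5*(1 - 1))**3 = (-5*0)**3 = 0**3 = 0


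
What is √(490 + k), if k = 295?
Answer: √785 ≈ 28.018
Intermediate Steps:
√(490 + k) = √(490 + 295) = √785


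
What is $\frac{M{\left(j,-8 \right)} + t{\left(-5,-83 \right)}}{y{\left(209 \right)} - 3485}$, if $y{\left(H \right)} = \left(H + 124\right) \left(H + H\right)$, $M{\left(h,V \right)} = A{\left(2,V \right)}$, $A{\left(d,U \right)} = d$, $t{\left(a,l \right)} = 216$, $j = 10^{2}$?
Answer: $\frac{218}{135709} \approx 0.0016064$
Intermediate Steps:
$j = 100$
$M{\left(h,V \right)} = 2$
$y{\left(H \right)} = 2 H \left(124 + H\right)$ ($y{\left(H \right)} = \left(124 + H\right) 2 H = 2 H \left(124 + H\right)$)
$\frac{M{\left(j,-8 \right)} + t{\left(-5,-83 \right)}}{y{\left(209 \right)} - 3485} = \frac{2 + 216}{2 \cdot 209 \left(124 + 209\right) - 3485} = \frac{218}{2 \cdot 209 \cdot 333 - 3485} = \frac{218}{139194 - 3485} = \frac{218}{135709}$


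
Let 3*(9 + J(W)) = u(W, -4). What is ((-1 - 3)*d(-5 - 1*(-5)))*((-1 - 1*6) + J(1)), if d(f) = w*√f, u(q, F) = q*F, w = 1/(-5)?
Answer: 0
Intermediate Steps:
w = -⅕ ≈ -0.20000
u(q, F) = F*q
d(f) = -√f/5
J(W) = -9 - 4*W/3 (J(W) = -9 + (-4*W)/3 = -9 - 4*W/3)
((-1 - 3)*d(-5 - 1*(-5)))*((-1 - 1*6) + J(1)) = ((-1 - 3)*(-√(-5 - 1*(-5))/5))*((-1 - 1*6) + (-9 - 4/3*1)) = (-(-4)*√(-5 + 5)/5)*((-1 - 6) + (-9 - 4/3)) = (-(-4)*√0/5)*(-7 - 31/3) = -(-4)*0/5*(-52/3) = -4*0*(-52/3) = 0*(-52/3) = 0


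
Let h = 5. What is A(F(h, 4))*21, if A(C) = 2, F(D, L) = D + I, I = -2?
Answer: 42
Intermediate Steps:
F(D, L) = -2 + D (F(D, L) = D - 2 = -2 + D)
A(F(h, 4))*21 = 2*21 = 42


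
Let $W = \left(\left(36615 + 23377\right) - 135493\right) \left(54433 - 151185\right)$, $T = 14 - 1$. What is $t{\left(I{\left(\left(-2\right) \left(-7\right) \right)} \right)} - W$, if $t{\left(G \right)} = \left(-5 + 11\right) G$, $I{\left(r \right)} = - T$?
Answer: $-7304872830$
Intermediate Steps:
$T = 13$
$I{\left(r \right)} = -13$ ($I{\left(r \right)} = \left(-1\right) 13 = -13$)
$W = 7304872752$ ($W = \left(59992 - 135493\right) \left(-96752\right) = \left(-75501\right) \left(-96752\right) = 7304872752$)
$t{\left(G \right)} = 6 G$
$t{\left(I{\left(\left(-2\right) \left(-7\right) \right)} \right)} - W = 6 \left(-13\right) - 7304872752 = -78 - 7304872752 = -7304872830$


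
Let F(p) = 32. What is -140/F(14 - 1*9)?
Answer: -35/8 ≈ -4.3750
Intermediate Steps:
-140/F(14 - 1*9) = -140/32 = -140*1/32 = -35/8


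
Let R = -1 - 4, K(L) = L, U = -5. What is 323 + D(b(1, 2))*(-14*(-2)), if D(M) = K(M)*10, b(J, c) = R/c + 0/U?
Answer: -377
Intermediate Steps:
R = -5
b(J, c) = -5/c (b(J, c) = -5/c + 0/(-5) = -5/c + 0*(-1/5) = -5/c + 0 = -5/c)
D(M) = 10*M (D(M) = M*10 = 10*M)
323 + D(b(1, 2))*(-14*(-2)) = 323 + (10*(-5/2))*(-14*(-2)) = 323 + (10*(-5*1/2))*28 = 323 + (10*(-5/2))*28 = 323 - 25*28 = 323 - 700 = -377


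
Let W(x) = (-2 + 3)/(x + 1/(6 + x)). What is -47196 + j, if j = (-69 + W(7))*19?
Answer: -4462397/92 ≈ -48504.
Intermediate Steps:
W(x) = 1/(x + 1/(6 + x))
j = -120365/92 (j = (-69 + (6 + 7)/(1 + 7² + 6*7))*19 = (-69 + 13/(1 + 49 + 42))*19 = (-69 + 13/92)*19 = -6335/92*19 = -120365/92 ≈ -1308.3)
-47196 + j = -47196 - 120365/92 = -4462397/92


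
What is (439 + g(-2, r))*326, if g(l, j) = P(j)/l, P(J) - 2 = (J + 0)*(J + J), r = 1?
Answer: 142462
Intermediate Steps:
P(J) = 2 + 2*J² (P(J) = 2 + (J + 0)*(J + J) = 2 + J*(2*J) = 2 + 2*J²)
g(l, j) = (2 + 2*j²)/l
(439 + g(-2, r))*326 = (439 + 2*(1 + 1²)/(-2))*326 = (439 + 2*(-½)*(1 + 1))*326 = (439 + 2*(-½)*2)*326 = (439 - 2)*326 = 437*326 = 142462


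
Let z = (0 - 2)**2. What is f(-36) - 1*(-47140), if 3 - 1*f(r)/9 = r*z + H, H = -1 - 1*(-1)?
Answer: 48463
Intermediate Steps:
H = 0 (H = -1 + 1 = 0)
z = 4 (z = (-2)**2 = 4)
f(r) = 27 - 36*r (f(r) = 27 - 9*(r*4 + 0) = 27 - 9*(4*r + 0) = 27 - 36*r)
f(-36) - 1*(-47140) = (27 - 36*(-36)) - 1*(-47140) = (27 + 1296) + 47140 = 1323 + 47140 = 48463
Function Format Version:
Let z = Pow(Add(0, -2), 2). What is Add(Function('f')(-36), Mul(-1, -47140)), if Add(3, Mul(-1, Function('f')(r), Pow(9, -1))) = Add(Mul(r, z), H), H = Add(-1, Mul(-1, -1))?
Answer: 48463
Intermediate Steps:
H = 0 (H = Add(-1, 1) = 0)
z = 4 (z = Pow(-2, 2) = 4)
Function('f')(r) = Add(27, Mul(-36, r)) (Function('f')(r) = Add(27, Mul(-9, Add(Mul(r, 4), 0))) = Add(27, Mul(-9, Add(Mul(4, r), 0))) = Add(27, Mul(-9, Mul(4, r))) = Add(27, Mul(-36, r)))
Add(Function('f')(-36), Mul(-1, -47140)) = Add(Add(27, Mul(-36, -36)), Mul(-1, -47140)) = Add(Add(27, 1296), 47140) = Add(1323, 47140) = 48463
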